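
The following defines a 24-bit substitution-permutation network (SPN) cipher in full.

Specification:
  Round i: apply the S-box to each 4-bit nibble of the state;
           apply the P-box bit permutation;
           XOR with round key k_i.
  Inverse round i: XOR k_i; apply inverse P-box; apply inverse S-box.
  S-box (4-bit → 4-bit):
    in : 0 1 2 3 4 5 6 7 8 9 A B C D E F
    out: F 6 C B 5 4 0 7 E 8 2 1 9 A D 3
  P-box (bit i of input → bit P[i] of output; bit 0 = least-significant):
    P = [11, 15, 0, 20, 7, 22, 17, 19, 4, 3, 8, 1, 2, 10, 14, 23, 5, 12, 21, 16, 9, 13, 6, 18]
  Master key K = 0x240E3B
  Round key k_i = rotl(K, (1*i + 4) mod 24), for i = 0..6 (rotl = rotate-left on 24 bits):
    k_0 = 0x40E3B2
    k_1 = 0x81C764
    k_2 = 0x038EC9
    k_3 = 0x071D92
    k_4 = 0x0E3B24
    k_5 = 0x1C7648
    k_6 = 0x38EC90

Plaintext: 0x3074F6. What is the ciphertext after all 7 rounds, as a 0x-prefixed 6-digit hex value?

s_0 = plaintext = 0x3074F6
s_1 = Round(s_0, k_0) = 0x259406
s_2 = Round(s_1, k_1) = 0x6FC6B4
s_3 = Round(s_2, k_2) = 0x83966C
s_4 = Round(s_3, k_3) = 0x9225F2
s_5 = Round(s_4, k_4) = 0xFB7AA5
s_6 = Round(s_5, k_5) = 0x5C1065
s_7 = Round(s_6, k_6) = 0x39A9EB

0x39A9EB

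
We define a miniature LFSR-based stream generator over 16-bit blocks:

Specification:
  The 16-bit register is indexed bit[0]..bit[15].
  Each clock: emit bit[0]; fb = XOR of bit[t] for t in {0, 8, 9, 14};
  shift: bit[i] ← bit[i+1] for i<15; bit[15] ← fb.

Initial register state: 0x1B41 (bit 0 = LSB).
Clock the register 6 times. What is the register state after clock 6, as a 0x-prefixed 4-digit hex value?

reg_0 = 0x1B41
clock 1: out=1, reg = 0x8DA0
clock 2: out=0, reg = 0xC6D0
clock 3: out=0, reg = 0x6368
clock 4: out=0, reg = 0xB1B4
clock 5: out=0, reg = 0xD8DA
clock 6: out=0, reg = 0xEC6D

0xEC6D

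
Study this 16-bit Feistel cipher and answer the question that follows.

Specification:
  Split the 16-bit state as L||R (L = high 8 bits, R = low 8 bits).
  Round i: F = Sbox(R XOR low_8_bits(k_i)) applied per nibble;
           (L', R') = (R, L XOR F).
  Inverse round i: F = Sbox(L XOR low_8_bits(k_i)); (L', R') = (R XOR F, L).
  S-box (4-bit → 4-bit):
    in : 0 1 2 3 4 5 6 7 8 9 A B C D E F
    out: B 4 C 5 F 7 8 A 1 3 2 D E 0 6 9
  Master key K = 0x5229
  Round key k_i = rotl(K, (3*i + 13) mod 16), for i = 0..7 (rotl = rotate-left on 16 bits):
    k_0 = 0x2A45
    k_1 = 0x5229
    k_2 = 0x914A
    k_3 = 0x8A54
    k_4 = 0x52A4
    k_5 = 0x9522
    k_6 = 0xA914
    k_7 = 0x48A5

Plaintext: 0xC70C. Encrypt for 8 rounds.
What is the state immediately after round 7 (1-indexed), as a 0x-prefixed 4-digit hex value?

0xAD3C

s_0 = plaintext = 0xC70C
s_1 = Round(s_0, k_0) = 0x0C34
s_2 = Round(s_1, k_1) = 0x344C
s_3 = Round(s_2, k_2) = 0x4C8C
s_4 = Round(s_3, k_3) = 0x8C4D
s_5 = Round(s_4, k_4) = 0x4DEF
s_6 = Round(s_5, k_5) = 0xEFAD
s_7 = Round(s_6, k_6) = 0xAD3C
s_8 = Round(s_7, k_7) = 0x3C9E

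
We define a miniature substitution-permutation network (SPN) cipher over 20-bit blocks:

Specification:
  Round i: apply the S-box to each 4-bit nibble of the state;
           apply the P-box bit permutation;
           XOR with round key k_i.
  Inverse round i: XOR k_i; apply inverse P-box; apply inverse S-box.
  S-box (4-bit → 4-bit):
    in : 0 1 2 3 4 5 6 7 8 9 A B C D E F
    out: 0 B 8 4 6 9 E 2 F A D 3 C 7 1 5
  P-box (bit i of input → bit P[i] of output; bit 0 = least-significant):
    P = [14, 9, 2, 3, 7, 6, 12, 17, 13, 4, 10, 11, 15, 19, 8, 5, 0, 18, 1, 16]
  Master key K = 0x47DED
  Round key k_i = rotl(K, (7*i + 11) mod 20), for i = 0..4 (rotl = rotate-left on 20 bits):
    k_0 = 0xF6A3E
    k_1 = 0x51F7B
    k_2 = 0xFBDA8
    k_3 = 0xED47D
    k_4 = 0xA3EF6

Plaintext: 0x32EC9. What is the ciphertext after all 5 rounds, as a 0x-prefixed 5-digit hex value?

0xA8FF5

s_0 = plaintext = 0x32EC9
s_1 = Round(s_0, k_0) = 0xD5814
s_2 = Round(s_1, k_1) = 0x3B18C
s_3 = Round(s_2, k_2) = 0x50576
s_4 = Round(s_3, k_3) = 0xFFE30
s_5 = Round(s_4, k_4) = 0xA8FF5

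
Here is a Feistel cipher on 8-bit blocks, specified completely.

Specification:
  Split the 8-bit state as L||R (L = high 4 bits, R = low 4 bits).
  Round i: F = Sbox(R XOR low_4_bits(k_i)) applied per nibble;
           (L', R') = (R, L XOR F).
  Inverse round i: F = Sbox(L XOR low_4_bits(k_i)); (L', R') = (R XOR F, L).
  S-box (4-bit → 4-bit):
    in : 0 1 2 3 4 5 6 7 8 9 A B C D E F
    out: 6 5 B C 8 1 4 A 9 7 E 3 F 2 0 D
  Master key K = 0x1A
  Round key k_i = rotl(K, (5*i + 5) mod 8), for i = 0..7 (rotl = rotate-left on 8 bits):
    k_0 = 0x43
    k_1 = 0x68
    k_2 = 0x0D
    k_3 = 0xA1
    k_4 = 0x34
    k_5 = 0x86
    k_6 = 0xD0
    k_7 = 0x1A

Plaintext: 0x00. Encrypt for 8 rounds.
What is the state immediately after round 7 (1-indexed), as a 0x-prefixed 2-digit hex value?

0xD3

s_0 = plaintext = 0x00
s_1 = Round(s_0, k_0) = 0x0C
s_2 = Round(s_1, k_1) = 0xC8
s_3 = Round(s_2, k_2) = 0x8D
s_4 = Round(s_3, k_3) = 0xD7
s_5 = Round(s_4, k_4) = 0x71
s_6 = Round(s_5, k_5) = 0x1D
s_7 = Round(s_6, k_6) = 0xD3
s_8 = Round(s_7, k_7) = 0x3A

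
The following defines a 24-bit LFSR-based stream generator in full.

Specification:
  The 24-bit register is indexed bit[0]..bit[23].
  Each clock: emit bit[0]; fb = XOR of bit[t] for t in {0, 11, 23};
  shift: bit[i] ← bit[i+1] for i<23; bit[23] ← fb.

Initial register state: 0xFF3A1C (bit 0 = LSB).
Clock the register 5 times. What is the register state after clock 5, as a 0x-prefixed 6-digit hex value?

0xB7F9D0

reg_0 = 0xFF3A1C
clock 1: out=0, reg = 0x7F9D0E
clock 2: out=0, reg = 0xBFCE87
clock 3: out=1, reg = 0xDFE743
clock 4: out=1, reg = 0x6FF3A1
clock 5: out=1, reg = 0xB7F9D0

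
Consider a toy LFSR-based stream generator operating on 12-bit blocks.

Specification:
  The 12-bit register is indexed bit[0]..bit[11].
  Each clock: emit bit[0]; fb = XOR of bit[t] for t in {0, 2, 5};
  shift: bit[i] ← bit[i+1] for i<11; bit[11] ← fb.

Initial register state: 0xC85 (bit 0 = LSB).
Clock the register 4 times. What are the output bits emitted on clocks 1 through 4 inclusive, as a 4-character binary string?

1010

reg_0 = 0xC85
clock 1: out=1, reg = 0x642
clock 2: out=0, reg = 0x321
clock 3: out=1, reg = 0x190
clock 4: out=0, reg = 0x0C8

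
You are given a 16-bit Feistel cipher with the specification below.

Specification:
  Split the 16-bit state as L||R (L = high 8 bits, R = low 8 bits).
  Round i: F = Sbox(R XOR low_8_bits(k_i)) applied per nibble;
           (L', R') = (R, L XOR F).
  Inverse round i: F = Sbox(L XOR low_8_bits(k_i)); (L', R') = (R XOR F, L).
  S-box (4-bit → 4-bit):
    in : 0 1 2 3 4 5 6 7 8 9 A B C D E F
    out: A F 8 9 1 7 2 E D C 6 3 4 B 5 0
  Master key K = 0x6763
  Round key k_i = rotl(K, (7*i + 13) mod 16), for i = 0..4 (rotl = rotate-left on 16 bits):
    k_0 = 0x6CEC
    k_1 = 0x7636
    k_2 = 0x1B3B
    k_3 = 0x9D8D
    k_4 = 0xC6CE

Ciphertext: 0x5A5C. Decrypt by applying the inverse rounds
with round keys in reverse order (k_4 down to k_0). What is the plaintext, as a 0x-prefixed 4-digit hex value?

s_0 = ciphertext = 0x5A5C
s_1 = InvRound(s_0, k_4) = 0x9D5A
s_2 = InvRound(s_1, k_3) = 0xA09D
s_3 = InvRound(s_2, k_2) = 0x5EA0
s_4 = InvRound(s_3, k_1) = 0x8D5E
s_5 = InvRound(s_4, k_0) = 0x718D

0x718D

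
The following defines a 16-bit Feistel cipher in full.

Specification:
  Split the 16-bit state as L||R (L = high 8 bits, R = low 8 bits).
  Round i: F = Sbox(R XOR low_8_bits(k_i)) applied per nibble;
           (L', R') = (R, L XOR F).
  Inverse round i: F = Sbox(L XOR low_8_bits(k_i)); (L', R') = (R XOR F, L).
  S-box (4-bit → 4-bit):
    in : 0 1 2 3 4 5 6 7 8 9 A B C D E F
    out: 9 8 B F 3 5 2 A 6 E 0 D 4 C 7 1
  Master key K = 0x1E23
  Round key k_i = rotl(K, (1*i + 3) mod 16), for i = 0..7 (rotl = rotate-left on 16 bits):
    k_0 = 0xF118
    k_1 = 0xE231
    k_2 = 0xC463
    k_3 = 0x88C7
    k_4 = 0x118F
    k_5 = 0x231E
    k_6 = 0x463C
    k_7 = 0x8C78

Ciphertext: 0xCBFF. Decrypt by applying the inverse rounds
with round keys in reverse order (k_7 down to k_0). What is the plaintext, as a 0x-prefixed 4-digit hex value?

s_0 = ciphertext = 0xCBFF
s_1 = InvRound(s_0, k_7) = 0x20CB
s_2 = InvRound(s_1, k_6) = 0x4F20
s_3 = InvRound(s_2, k_5) = 0x784F
s_4 = InvRound(s_3, k_4) = 0x5578
s_5 = InvRound(s_4, k_3) = 0x9355
s_6 = InvRound(s_5, k_2) = 0x4C93
s_7 = InvRound(s_6, k_1) = 0x3F4C
s_8 = InvRound(s_7, k_0) = 0xF63F

0xF63F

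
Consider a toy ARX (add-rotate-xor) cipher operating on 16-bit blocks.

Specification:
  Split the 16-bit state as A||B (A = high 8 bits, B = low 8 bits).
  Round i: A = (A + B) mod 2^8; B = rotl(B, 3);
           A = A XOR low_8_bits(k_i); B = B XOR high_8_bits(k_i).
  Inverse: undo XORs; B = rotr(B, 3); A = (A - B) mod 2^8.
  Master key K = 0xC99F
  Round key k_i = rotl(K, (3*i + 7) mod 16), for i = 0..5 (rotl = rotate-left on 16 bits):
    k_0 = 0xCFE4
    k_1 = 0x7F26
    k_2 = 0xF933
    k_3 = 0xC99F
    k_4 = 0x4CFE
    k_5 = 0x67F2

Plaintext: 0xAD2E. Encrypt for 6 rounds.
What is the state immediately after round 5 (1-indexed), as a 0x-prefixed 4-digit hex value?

0xBE69

s_0 = plaintext = 0xAD2E
s_1 = Round(s_0, k_0) = 0x3FBE
s_2 = Round(s_1, k_1) = 0xDB8A
s_3 = Round(s_2, k_2) = 0x56AD
s_4 = Round(s_3, k_3) = 0x9CA4
s_5 = Round(s_4, k_4) = 0xBE69
s_6 = Round(s_5, k_5) = 0xD52C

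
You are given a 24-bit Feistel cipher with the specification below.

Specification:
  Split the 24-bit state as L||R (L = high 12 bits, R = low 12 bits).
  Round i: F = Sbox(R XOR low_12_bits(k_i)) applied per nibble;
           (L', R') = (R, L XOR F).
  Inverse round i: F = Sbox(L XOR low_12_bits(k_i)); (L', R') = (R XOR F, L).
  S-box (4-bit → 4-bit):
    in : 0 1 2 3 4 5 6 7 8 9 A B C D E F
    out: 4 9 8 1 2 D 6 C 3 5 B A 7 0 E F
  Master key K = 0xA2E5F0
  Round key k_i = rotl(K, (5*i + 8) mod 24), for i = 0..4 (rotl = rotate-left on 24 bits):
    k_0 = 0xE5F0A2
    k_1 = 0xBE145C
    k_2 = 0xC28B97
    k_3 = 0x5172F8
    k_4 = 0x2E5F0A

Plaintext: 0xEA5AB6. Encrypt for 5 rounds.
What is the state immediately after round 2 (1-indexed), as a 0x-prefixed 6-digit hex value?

0x5373DC

s_0 = plaintext = 0xEA5AB6
s_1 = Round(s_0, k_0) = 0xAB6537
s_2 = Round(s_1, k_1) = 0x5373DC
s_3 = Round(s_2, k_2) = 0x3DC61D
s_4 = Round(s_3, k_3) = 0x61D131
s_5 = Round(s_4, k_4) = 0x131807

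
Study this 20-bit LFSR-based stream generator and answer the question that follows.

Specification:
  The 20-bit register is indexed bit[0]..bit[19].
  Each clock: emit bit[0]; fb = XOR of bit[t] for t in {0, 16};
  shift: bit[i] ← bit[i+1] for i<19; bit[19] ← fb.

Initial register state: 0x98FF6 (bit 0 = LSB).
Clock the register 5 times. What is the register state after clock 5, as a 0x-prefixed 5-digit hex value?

0x7CC7F

reg_0 = 0x98FF6
clock 1: out=0, reg = 0xCC7FB
clock 2: out=1, reg = 0xE63FD
clock 3: out=1, reg = 0xF31FE
clock 4: out=0, reg = 0xF98FF
clock 5: out=1, reg = 0x7CC7F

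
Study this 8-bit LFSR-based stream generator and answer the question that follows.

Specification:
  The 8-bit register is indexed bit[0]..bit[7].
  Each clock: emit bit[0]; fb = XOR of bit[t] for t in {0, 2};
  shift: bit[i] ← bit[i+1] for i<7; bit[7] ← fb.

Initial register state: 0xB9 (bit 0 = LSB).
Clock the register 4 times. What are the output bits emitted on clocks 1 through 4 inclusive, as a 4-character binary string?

reg_0 = 0xB9
clock 1: out=1, reg = 0xDC
clock 2: out=0, reg = 0xEE
clock 3: out=0, reg = 0xF7
clock 4: out=1, reg = 0x7B

1001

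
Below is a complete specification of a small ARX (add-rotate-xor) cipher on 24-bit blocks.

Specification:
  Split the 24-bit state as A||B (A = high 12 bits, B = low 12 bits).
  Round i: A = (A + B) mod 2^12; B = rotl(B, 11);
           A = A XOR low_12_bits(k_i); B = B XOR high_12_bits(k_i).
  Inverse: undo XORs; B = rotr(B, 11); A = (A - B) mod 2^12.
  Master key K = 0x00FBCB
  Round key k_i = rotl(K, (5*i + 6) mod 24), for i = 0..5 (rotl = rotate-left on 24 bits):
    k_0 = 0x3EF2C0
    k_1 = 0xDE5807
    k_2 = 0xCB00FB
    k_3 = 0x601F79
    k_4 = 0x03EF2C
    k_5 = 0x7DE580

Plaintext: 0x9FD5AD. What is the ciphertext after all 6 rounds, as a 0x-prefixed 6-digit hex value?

0xF7BAC0

s_0 = plaintext = 0x9FD5AD
s_1 = Round(s_0, k_0) = 0xD6A939
s_2 = Round(s_1, k_1) = 0xEA4179
s_3 = Round(s_2, k_2) = 0x0E640C
s_4 = Round(s_3, k_3) = 0xB8B407
s_5 = Round(s_4, k_4) = 0x0BEA3D
s_6 = Round(s_5, k_5) = 0xF7BAC0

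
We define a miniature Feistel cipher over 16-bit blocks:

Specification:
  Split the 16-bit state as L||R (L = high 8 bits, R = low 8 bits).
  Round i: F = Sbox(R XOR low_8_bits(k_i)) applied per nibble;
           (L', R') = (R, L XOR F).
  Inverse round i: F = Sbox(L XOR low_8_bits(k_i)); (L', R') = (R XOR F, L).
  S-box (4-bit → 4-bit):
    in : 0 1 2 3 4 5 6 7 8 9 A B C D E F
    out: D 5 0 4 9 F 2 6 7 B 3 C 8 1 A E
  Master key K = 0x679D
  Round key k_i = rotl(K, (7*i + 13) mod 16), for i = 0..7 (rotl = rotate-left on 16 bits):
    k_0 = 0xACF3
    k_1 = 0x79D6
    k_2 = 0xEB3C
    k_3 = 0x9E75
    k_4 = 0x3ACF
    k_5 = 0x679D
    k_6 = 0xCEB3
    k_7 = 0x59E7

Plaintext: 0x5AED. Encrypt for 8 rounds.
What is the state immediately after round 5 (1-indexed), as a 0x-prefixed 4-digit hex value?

0x1A9B

s_0 = plaintext = 0x5AED
s_1 = Round(s_0, k_0) = 0xED00
s_2 = Round(s_1, k_1) = 0x00FF
s_3 = Round(s_2, k_2) = 0xFF84
s_4 = Round(s_3, k_3) = 0x841A
s_5 = Round(s_4, k_4) = 0x1A9B
s_6 = Round(s_5, k_5) = 0x9BC8
s_7 = Round(s_6, k_6) = 0xC8F7
s_8 = Round(s_7, k_7) = 0xF795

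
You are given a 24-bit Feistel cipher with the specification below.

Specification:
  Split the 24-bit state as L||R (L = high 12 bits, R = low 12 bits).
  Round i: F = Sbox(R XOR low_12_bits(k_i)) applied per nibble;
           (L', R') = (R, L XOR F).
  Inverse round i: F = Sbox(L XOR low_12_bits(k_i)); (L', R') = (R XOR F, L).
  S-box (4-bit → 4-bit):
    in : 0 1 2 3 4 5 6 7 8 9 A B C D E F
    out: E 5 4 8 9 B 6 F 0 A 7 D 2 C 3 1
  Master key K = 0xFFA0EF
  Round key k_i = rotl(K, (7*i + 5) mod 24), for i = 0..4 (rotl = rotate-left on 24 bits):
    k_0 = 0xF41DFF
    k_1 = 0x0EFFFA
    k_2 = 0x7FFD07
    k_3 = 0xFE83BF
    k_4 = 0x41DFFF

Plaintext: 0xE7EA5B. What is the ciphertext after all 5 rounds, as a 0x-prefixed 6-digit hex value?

0x40158A

s_0 = plaintext = 0xE7EA5B
s_1 = Round(s_0, k_0) = 0xA5B107
s_2 = Round(s_1, k_1) = 0x107947
s_3 = Round(s_2, k_2) = 0x947899
s_4 = Round(s_3, k_3) = 0x899401
s_5 = Round(s_4, k_4) = 0x40158A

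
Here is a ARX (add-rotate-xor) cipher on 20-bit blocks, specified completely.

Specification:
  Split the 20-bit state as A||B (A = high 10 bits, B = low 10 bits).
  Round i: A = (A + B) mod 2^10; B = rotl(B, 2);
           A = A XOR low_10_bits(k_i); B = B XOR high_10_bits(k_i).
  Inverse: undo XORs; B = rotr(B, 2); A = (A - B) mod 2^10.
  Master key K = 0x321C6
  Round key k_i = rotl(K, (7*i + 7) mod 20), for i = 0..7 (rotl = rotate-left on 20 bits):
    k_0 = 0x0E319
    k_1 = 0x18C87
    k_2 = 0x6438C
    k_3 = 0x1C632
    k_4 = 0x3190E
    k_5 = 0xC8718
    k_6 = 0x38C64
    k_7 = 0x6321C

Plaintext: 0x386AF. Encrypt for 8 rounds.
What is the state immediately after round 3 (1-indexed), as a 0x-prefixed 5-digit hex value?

s_0 = plaintext = 0x386AF
s_1 = Round(s_0, k_0) = 0x22686
s_2 = Round(s_1, k_1) = 0xE2279
s_3 = Round(s_2, k_2) = 0x63476
s_4 = Round(s_3, k_3) = 0x0C5A9
s_5 = Round(s_4, k_4) = 0x35263
s_6 = Round(s_5, k_5) = 0x0BEAF
s_7 = Round(s_6, k_6) = 0xAEA5D
s_8 = Round(s_7, k_7) = 0xC2CFA

0x63476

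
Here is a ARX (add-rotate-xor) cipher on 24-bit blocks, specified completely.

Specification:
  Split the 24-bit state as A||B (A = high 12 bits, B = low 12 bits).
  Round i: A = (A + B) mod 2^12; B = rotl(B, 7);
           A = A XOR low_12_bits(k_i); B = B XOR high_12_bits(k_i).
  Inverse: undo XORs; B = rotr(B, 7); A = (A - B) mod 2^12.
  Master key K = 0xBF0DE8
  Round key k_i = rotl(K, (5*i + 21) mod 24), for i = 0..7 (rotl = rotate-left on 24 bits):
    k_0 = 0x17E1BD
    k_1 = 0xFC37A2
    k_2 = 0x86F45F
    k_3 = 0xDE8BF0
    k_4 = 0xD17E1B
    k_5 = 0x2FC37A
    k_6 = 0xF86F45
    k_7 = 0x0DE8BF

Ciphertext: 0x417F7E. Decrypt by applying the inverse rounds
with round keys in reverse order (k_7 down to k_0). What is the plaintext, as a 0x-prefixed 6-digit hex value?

s_0 = ciphertext = 0x417F7E
s_1 = InvRound(s_0, k_7) = 0x88941F
s_2 = InvRound(s_1, k_6) = 0x495337
s_3 = InvRound(s_2, k_5) = 0xE8C963
s_4 = InvRound(s_3, k_4) = 0x20FE88
s_5 = InvRound(s_4, k_3) = 0xDF9C06
s_6 = InvRound(s_5, k_2) = 0xC7ED28
s_7 = InvRound(s_6, k_1) = 0xE77D65
s_8 = InvRound(s_7, k_0) = 0xC52378

0xC52378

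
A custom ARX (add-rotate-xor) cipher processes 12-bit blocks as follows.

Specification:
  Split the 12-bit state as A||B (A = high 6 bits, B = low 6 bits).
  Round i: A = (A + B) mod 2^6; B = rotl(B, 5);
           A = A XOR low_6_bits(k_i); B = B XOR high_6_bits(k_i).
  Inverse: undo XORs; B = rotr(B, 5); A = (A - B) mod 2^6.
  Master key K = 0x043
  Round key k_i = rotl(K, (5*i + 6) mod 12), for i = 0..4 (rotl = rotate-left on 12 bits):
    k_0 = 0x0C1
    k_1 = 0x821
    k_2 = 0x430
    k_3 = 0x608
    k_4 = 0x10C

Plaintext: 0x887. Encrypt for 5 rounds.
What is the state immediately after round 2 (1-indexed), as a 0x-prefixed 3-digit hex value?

0xA70

s_0 = plaintext = 0x887
s_1 = Round(s_0, k_0) = 0xA20
s_2 = Round(s_1, k_1) = 0xA70
s_3 = Round(s_2, k_2) = 0xA48
s_4 = Round(s_3, k_3) = 0xE5C
s_5 = Round(s_4, k_4) = 0x64A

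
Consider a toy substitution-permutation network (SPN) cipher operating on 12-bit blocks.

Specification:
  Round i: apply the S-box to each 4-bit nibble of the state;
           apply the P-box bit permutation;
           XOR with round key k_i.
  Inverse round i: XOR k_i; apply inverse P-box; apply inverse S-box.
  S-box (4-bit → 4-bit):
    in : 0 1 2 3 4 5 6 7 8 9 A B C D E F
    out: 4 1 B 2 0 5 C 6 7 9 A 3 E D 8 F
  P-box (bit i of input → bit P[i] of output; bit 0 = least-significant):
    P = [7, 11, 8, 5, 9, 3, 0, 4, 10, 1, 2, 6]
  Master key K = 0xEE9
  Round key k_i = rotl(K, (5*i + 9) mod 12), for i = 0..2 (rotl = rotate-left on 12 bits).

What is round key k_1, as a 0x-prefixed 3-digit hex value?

0xBA7

K = 0xEE9
k_0 = rotl(K, (5*0+9) mod 12) = rotl(K, 9) = 0x3DD
k_1 = rotl(K, (5*1+9) mod 12) = rotl(K, 2) = 0xBA7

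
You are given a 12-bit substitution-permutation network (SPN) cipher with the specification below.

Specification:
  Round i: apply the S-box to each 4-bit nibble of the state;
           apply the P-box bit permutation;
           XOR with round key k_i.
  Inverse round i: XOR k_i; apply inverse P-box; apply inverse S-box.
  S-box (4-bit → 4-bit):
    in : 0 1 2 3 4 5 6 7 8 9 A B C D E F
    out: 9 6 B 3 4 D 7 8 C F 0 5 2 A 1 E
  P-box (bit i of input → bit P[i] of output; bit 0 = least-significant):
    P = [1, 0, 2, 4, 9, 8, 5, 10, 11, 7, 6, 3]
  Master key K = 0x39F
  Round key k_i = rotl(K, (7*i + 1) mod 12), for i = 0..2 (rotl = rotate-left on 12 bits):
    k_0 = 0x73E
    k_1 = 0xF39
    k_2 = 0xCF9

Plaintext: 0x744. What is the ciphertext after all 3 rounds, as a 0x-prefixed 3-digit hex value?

s_0 = plaintext = 0x744
s_1 = Round(s_0, k_0) = 0x712
s_2 = Round(s_1, k_1) = 0xE02
s_3 = Round(s_2, k_2) = 0x2EA

0x2EA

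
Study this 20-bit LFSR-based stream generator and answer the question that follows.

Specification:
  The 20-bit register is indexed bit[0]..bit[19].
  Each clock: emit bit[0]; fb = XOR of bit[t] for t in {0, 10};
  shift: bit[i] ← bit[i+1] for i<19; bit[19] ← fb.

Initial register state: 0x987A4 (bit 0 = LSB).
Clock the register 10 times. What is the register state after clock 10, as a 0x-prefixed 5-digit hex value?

0x71661

reg_0 = 0x987A4
clock 1: out=0, reg = 0xCC3D2
clock 2: out=0, reg = 0x661E9
clock 3: out=1, reg = 0xB30F4
clock 4: out=0, reg = 0x5987A
clock 5: out=0, reg = 0x2CC3D
clock 6: out=1, reg = 0x1661E
clock 7: out=0, reg = 0x8B30F
clock 8: out=1, reg = 0xC5987
clock 9: out=1, reg = 0xE2CC3
clock 10: out=1, reg = 0x71661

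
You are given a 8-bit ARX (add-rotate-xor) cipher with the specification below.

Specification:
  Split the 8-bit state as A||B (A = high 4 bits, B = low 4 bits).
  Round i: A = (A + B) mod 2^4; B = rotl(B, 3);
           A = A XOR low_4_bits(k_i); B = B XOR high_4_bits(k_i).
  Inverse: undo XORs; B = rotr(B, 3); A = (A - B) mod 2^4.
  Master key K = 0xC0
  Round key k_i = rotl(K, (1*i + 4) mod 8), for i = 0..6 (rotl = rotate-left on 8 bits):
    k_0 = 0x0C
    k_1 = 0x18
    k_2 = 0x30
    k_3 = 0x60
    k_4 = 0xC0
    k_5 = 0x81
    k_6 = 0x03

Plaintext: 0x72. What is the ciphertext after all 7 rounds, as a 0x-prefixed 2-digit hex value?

0x54

s_0 = plaintext = 0x72
s_1 = Round(s_0, k_0) = 0x51
s_2 = Round(s_1, k_1) = 0xE9
s_3 = Round(s_2, k_2) = 0x7F
s_4 = Round(s_3, k_3) = 0x69
s_5 = Round(s_4, k_4) = 0xF0
s_6 = Round(s_5, k_5) = 0xE8
s_7 = Round(s_6, k_6) = 0x54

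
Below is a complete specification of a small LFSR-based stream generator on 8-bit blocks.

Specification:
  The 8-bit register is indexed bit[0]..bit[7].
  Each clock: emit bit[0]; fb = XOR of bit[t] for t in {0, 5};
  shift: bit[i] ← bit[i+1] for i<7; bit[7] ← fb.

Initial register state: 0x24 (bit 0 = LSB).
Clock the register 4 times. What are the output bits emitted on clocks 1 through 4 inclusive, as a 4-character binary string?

0010

reg_0 = 0x24
clock 1: out=0, reg = 0x92
clock 2: out=0, reg = 0x49
clock 3: out=1, reg = 0xA4
clock 4: out=0, reg = 0xD2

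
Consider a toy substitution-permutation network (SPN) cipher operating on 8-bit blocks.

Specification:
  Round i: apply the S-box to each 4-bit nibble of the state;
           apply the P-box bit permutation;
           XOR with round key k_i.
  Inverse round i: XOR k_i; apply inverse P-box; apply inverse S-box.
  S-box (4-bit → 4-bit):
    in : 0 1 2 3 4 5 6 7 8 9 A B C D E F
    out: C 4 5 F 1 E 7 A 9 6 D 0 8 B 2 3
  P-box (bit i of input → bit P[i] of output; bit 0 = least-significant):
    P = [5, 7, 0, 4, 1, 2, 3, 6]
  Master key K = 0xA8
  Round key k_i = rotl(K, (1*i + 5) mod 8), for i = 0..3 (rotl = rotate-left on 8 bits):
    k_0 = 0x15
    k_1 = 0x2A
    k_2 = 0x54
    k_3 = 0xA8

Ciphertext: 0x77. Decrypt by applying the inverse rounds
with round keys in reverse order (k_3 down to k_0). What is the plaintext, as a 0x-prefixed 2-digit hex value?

0x2C

s_0 = ciphertext = 0x77
s_1 = InvRound(s_0, k_3) = 0x35
s_2 = InvRound(s_1, k_2) = 0xC2
s_3 = InvRound(s_2, k_1) = 0x0F
s_4 = InvRound(s_3, k_0) = 0x2C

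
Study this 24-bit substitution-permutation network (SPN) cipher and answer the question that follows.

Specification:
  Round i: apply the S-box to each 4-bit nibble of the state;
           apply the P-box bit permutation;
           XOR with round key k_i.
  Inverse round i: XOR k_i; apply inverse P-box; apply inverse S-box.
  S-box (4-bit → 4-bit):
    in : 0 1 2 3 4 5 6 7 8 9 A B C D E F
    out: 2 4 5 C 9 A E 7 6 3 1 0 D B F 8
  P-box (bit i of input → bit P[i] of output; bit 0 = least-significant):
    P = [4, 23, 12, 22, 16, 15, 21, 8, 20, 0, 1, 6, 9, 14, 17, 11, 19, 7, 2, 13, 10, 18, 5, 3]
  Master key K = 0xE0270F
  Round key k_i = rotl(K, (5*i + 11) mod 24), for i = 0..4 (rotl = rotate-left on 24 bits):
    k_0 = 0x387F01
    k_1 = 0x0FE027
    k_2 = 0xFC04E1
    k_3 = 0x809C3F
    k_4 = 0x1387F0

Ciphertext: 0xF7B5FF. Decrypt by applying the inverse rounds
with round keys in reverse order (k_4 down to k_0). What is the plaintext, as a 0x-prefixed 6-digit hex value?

0xD93093

s_0 = ciphertext = 0xF7B5FF
s_1 = InvRound(s_0, k_4) = 0x53A816
s_2 = InvRound(s_1, k_3) = 0xCF19A6
s_3 = InvRound(s_2, k_2) = 0xA13EC1
s_4 = InvRound(s_3, k_1) = 0x77E388
s_5 = InvRound(s_4, k_0) = 0xD93093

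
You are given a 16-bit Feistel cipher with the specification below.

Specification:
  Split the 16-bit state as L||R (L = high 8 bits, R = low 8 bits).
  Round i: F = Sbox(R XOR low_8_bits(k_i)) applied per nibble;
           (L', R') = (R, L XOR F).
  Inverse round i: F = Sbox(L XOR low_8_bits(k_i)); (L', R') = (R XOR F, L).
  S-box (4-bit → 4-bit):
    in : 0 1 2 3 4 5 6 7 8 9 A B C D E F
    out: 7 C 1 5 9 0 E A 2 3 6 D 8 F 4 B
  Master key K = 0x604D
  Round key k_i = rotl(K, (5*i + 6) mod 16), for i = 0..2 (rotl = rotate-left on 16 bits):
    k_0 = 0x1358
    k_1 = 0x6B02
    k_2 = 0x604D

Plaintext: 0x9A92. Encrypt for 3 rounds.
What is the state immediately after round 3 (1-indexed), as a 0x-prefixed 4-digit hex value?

0x56D1

s_0 = plaintext = 0x9A92
s_1 = Round(s_0, k_0) = 0x921C
s_2 = Round(s_1, k_1) = 0x1C56
s_3 = Round(s_2, k_2) = 0x56D1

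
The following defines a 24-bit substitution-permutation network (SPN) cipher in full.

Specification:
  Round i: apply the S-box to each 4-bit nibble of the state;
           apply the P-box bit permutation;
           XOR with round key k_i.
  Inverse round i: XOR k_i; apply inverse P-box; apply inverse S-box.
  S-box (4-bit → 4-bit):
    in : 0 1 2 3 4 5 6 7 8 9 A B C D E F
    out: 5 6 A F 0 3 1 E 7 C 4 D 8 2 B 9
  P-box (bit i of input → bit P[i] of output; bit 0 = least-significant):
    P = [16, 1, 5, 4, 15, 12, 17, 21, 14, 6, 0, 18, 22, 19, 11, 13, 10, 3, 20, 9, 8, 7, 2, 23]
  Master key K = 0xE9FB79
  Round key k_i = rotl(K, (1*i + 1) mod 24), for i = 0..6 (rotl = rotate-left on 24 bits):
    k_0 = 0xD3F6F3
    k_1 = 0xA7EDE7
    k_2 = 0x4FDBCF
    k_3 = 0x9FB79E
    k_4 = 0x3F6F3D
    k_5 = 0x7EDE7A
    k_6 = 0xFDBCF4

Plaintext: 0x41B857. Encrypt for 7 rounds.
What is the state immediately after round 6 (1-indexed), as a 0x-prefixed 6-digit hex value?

s_0 = plaintext = 0x41B857
s_1 = Round(s_0, k_0) = 0x830E88
s_2 = Round(s_1, k_1) = 0xF03209
s_3 = Round(s_2, k_2) = 0x9176BF
s_4 = Round(s_3, k_3) = 0x245F82
s_5 = Round(s_4, k_4) = 0xF1BFAF
s_6 = Round(s_5, k_5) = 0xA9B762
s_7 = Round(s_6, k_6) = 0xA916A3

0xA9B762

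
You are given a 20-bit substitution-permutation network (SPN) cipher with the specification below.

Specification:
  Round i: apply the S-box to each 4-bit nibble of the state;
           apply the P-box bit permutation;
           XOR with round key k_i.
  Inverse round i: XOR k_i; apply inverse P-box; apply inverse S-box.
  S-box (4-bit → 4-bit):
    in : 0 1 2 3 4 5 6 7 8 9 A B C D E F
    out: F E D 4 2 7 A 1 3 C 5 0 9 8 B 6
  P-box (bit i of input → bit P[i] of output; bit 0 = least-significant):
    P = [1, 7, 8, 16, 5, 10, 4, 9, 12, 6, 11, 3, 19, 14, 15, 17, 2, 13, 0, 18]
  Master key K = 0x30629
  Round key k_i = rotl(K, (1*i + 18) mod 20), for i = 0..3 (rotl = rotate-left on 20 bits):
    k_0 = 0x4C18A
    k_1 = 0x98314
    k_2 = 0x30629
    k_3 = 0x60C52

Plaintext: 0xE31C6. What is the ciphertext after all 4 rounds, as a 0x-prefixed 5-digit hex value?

s_0 = plaintext = 0xE31C6
s_1 = Round(s_0, k_0) = 0x16B66
s_2 = Round(s_1, k_1) = 0xEE595
s_3 = Round(s_2, k_2) = 0xD7DFF
s_4 = Round(s_3, k_3) = 0xA09CA

0xA09CA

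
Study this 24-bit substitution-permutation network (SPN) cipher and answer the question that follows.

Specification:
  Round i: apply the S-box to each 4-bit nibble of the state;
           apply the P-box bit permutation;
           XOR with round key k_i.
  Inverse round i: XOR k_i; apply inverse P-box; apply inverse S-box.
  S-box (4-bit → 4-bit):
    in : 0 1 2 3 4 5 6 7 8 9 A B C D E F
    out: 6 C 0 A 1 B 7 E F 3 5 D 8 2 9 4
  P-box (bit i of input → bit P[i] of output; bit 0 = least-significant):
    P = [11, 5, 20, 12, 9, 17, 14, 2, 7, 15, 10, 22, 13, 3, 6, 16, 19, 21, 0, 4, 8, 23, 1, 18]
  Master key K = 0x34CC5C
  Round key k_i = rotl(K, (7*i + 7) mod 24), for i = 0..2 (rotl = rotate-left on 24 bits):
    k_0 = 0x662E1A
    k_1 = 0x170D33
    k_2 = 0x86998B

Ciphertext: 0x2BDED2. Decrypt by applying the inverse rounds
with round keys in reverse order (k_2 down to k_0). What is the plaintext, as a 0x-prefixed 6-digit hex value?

s_0 = ciphertext = 0x2BDED2
s_1 = InvRound(s_0, k_2) = 0x587FA2
s_2 = InvRound(s_1, k_1) = 0xCBEE6C
s_3 = InvRound(s_2, k_0) = 0x751D1D

0x751D1D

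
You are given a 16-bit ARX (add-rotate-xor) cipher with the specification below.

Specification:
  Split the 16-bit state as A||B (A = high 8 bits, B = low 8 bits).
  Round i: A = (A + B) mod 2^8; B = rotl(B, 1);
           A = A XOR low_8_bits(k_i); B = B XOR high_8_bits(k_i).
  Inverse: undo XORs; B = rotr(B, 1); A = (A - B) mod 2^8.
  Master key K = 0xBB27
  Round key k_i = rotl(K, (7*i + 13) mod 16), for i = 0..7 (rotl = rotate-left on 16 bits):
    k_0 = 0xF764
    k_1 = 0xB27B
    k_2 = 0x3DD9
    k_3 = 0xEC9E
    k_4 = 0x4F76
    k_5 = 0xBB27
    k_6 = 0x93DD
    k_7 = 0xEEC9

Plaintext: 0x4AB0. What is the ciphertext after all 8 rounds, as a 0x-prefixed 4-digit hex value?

s_0 = plaintext = 0x4AB0
s_1 = Round(s_0, k_0) = 0x9E96
s_2 = Round(s_1, k_1) = 0x4F9F
s_3 = Round(s_2, k_2) = 0x3702
s_4 = Round(s_3, k_3) = 0xA7E8
s_5 = Round(s_4, k_4) = 0xF99E
s_6 = Round(s_5, k_5) = 0xB086
s_7 = Round(s_6, k_6) = 0xEB9E
s_8 = Round(s_7, k_7) = 0x40D3

0x40D3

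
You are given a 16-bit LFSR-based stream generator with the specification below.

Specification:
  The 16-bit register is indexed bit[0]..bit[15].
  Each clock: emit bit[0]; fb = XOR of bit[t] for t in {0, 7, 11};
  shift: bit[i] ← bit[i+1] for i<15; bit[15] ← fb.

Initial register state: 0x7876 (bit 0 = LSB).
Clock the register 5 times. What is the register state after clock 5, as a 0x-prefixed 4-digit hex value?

0x4BC3

reg_0 = 0x7876
clock 1: out=0, reg = 0xBC3B
clock 2: out=1, reg = 0x5E1D
clock 3: out=1, reg = 0x2F0E
clock 4: out=0, reg = 0x9787
clock 5: out=1, reg = 0x4BC3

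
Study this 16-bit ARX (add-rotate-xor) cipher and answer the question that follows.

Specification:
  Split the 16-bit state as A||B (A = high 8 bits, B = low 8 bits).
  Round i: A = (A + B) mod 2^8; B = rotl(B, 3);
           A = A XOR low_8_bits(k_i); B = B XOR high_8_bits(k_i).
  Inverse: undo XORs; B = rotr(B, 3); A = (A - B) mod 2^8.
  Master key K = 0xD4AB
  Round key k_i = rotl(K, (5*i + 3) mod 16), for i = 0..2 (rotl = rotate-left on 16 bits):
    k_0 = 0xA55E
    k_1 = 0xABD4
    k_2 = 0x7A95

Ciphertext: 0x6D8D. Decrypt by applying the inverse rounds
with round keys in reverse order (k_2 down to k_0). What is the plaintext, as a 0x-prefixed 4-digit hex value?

0xF9E1

s_0 = ciphertext = 0x6D8D
s_1 = InvRound(s_0, k_2) = 0xFAFE
s_2 = InvRound(s_1, k_1) = 0x84AA
s_3 = InvRound(s_2, k_0) = 0xF9E1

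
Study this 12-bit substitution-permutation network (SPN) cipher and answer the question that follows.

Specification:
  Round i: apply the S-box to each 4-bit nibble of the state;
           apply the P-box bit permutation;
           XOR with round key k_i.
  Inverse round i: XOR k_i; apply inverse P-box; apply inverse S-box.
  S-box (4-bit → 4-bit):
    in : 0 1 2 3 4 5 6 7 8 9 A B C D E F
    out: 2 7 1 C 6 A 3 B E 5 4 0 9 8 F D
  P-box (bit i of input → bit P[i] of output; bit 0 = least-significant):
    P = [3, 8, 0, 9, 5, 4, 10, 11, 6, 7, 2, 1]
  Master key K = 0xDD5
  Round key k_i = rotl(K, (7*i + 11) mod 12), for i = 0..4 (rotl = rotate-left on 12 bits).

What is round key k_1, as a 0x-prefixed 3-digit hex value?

K = 0xDD5
k_0 = rotl(K, (7*0+11) mod 12) = rotl(K, 11) = 0xEEA
k_1 = rotl(K, (7*1+11) mod 12) = rotl(K, 6) = 0x577

0x577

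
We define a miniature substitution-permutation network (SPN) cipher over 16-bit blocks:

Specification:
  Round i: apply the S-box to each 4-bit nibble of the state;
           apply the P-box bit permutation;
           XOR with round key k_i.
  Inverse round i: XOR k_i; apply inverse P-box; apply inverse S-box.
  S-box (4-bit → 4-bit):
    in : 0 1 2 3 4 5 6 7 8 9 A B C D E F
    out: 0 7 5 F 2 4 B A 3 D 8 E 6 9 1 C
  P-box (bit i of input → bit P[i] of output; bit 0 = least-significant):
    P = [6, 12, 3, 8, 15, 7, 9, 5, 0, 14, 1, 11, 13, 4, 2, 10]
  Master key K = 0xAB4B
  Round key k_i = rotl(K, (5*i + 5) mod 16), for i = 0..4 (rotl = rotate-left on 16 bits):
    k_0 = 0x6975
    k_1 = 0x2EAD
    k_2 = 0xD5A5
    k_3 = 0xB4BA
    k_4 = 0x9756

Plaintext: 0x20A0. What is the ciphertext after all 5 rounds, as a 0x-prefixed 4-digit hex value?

s_0 = plaintext = 0x20A0
s_1 = Round(s_0, k_0) = 0x4951
s_2 = Round(s_1, k_1) = 0x34F6
s_3 = Round(s_2, k_2) = 0xA2D1
s_4 = Round(s_3, k_3) = 0x20D1
s_5 = Round(s_4, k_4) = 0x273A

0x273A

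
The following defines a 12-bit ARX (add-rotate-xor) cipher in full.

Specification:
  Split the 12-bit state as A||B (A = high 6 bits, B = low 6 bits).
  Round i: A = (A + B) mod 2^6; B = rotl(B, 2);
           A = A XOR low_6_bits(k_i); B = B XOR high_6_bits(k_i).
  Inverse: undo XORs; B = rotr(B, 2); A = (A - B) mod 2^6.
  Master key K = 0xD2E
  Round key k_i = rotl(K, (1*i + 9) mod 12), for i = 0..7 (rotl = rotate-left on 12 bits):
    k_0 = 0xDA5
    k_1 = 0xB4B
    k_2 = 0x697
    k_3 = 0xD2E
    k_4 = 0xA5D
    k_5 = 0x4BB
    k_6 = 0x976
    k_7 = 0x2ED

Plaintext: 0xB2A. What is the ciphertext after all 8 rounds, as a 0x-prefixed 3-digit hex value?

0xF79

s_0 = plaintext = 0xB2A
s_1 = Round(s_0, k_0) = 0xCDC
s_2 = Round(s_1, k_1) = 0x11C
s_3 = Round(s_2, k_2) = 0xDEB
s_4 = Round(s_3, k_3) = 0x31A
s_5 = Round(s_4, k_4) = 0xEC0
s_6 = Round(s_5, k_5) = 0x012
s_7 = Round(s_6, k_6) = 0x92C
s_8 = Round(s_7, k_7) = 0xF79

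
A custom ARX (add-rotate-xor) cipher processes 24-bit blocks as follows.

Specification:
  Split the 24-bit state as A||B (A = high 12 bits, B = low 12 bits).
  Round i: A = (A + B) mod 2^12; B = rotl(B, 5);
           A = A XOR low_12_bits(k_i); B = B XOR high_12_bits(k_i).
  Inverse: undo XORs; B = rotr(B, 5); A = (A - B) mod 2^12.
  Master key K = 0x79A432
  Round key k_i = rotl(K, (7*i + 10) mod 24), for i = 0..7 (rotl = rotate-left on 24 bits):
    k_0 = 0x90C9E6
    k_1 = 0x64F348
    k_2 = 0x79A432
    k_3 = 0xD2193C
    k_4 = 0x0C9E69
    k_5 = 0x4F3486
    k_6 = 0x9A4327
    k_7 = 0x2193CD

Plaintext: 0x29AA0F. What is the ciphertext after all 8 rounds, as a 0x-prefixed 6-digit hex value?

s_0 = plaintext = 0x29AA0F
s_1 = Round(s_0, k_0) = 0x54F8F8
s_2 = Round(s_1, k_1) = 0xD0F95E
s_3 = Round(s_2, k_2) = 0x25FC48
s_4 = Round(s_3, k_3) = 0x79B439
s_5 = Round(s_4, k_4) = 0x5BD7E1
s_6 = Round(s_5, k_5) = 0x9188DC
s_7 = Round(s_6, k_6) = 0x2D3235
s_8 = Round(s_7, k_7) = 0x6C54BD

0x6C54BD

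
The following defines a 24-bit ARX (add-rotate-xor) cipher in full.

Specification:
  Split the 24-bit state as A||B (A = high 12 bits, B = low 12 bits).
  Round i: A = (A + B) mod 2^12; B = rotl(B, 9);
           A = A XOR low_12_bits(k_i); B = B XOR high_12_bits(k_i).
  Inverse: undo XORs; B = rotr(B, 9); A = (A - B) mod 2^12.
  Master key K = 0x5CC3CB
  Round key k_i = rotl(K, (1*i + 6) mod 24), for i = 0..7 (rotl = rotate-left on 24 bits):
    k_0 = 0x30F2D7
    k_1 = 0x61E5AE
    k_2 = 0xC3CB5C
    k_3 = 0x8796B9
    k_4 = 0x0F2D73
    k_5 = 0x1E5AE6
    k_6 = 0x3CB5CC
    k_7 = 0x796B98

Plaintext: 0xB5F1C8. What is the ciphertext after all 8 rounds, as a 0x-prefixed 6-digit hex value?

0xBAB0EF

s_0 = plaintext = 0xB5F1C8
s_1 = Round(s_0, k_0) = 0xFF0336
s_2 = Round(s_1, k_1) = 0x688A78
s_3 = Round(s_2, k_2) = 0xA5CD73
s_4 = Round(s_3, k_3) = 0x176FD7
s_5 = Round(s_4, k_4) = 0xC3EF08
s_6 = Round(s_5, k_5) = 0x1A0004
s_7 = Round(s_6, k_6) = 0x468BCB
s_8 = Round(s_7, k_7) = 0xBAB0EF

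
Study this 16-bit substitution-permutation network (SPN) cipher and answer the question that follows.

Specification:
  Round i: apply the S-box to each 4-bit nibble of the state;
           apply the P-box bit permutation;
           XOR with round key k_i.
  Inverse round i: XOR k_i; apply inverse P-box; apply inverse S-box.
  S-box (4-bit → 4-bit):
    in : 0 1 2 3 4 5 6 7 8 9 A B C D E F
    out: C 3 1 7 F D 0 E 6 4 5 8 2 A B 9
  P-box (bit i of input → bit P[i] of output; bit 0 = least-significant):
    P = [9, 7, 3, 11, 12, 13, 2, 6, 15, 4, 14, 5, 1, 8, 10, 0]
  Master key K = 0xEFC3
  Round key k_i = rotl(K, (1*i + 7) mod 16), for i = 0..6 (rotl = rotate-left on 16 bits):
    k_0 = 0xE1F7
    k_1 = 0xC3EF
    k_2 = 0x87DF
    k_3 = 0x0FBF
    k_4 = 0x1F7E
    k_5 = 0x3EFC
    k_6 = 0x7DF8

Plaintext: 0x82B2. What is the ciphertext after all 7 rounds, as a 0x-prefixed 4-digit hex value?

s_0 = plaintext = 0x82B2
s_1 = Round(s_0, k_0) = 0x66B7
s_2 = Round(s_1, k_1) = 0xCB27
s_3 = Round(s_2, k_2) = 0x9E77
s_4 = Round(s_3, k_3) = 0xA343
s_5 = Round(s_4, k_4) = 0xE9A0
s_6 = Round(s_5, k_5) = 0x67F3
s_7 = Round(s_6, k_6) = 0x2F00

0x2F00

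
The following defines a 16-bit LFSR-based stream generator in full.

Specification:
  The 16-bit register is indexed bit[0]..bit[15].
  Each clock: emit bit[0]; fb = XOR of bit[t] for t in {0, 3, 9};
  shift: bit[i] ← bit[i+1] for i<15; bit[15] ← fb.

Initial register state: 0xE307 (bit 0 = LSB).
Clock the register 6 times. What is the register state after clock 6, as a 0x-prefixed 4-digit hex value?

0x5B8C

reg_0 = 0xE307
clock 1: out=1, reg = 0x7183
clock 2: out=1, reg = 0xB8C1
clock 3: out=1, reg = 0xDC60
clock 4: out=0, reg = 0x6E30
clock 5: out=0, reg = 0xB718
clock 6: out=0, reg = 0x5B8C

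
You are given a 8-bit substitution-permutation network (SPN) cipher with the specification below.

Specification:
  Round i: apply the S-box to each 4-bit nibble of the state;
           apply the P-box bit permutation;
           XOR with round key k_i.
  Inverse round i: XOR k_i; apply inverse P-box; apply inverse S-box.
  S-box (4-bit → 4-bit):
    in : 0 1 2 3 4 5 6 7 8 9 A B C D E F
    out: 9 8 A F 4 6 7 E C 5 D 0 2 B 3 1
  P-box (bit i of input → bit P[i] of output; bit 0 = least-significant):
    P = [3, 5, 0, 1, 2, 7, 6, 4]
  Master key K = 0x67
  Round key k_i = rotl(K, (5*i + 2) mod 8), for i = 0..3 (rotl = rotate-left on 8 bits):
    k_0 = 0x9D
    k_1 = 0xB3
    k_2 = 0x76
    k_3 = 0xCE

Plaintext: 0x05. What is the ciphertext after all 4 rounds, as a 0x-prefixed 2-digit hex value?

0xE1

s_0 = plaintext = 0x05
s_1 = Round(s_0, k_0) = 0xA8
s_2 = Round(s_1, k_1) = 0xE4
s_3 = Round(s_2, k_2) = 0xF3
s_4 = Round(s_3, k_3) = 0xE1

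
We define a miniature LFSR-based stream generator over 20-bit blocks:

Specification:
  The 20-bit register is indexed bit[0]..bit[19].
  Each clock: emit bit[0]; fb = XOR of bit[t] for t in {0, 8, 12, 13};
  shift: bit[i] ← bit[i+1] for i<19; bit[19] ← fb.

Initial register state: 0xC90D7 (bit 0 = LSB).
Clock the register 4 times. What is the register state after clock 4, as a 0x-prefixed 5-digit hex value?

0xAC90D

reg_0 = 0xC90D7
clock 1: out=1, reg = 0x6486B
clock 2: out=1, reg = 0xB2435
clock 3: out=1, reg = 0x5921A
clock 4: out=0, reg = 0xAC90D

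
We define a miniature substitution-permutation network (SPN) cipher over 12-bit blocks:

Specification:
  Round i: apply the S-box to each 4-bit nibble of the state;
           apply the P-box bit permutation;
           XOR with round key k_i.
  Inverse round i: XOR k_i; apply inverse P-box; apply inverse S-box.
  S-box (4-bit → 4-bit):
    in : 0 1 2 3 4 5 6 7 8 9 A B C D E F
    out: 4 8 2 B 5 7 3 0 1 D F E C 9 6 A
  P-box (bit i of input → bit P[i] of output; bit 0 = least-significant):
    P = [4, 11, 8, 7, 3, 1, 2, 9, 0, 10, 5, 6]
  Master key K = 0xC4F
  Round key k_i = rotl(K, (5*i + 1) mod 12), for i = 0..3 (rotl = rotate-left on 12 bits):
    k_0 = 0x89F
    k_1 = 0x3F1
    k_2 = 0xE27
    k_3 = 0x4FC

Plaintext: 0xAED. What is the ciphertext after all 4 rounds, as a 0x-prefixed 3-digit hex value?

s_0 = plaintext = 0xAED
s_1 = Round(s_0, k_0) = 0xC68
s_2 = Round(s_1, k_1) = 0x38B
s_3 = Round(s_2, k_2) = 0x3EE
s_4 = Round(s_3, k_3) = 0x9BB

0x9BB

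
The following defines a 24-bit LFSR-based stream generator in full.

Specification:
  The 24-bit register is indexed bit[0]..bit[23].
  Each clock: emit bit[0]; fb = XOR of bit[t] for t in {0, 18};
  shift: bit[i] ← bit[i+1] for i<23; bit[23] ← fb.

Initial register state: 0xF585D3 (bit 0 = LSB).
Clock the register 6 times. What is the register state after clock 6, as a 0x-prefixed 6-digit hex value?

reg_0 = 0xF585D3
clock 1: out=1, reg = 0x7AC2E9
clock 2: out=1, reg = 0xBD6174
clock 3: out=0, reg = 0xDEB0BA
clock 4: out=0, reg = 0xEF585D
clock 5: out=1, reg = 0x77AC2E
clock 6: out=0, reg = 0xBBD617

0xBBD617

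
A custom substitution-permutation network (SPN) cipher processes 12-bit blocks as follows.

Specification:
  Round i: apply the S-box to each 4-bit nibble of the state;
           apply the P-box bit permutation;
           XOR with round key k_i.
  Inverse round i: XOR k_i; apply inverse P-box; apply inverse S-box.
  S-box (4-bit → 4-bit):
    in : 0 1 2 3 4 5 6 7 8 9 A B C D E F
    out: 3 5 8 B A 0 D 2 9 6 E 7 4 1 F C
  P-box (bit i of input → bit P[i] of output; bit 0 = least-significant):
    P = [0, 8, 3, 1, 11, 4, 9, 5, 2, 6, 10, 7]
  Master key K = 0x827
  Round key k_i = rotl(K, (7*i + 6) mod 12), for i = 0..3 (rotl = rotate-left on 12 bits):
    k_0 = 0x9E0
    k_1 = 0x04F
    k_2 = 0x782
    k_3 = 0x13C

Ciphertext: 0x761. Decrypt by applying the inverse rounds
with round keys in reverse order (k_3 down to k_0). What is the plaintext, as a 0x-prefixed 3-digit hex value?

0x5AC

s_0 = ciphertext = 0x761
s_1 = InvRound(s_0, k_3) = 0xB91
s_2 = InvRound(s_1, k_2) = 0xC08
s_3 = InvRound(s_2, k_1) = 0xBD8
s_4 = InvRound(s_3, k_0) = 0x5AC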